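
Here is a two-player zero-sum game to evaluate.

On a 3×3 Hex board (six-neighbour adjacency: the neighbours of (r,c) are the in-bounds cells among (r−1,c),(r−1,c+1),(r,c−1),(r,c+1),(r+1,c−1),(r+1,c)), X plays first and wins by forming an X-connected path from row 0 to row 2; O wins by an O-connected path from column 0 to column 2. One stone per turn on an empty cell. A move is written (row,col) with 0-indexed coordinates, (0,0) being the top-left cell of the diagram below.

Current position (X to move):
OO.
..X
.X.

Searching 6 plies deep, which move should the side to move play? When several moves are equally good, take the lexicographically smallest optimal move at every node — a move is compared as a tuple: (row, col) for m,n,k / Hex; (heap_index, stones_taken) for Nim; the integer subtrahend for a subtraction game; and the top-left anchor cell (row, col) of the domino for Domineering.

X's best at [OO./..X/.X.]: (0,2)

p1 X@[OO./..X/.X.]: (0,2)[OOX/..X/.X.]+1* (1,0)[OO./X.X/.X.]-1 (1,1)[OO./.XX/.X.]-1 (2,0)[OO./..X/XX.]-1 (2,2)[OO./..X/.XX]-1
p2 O@[OOX/..X/.X.] terminal -1; root [OO./..X/.X.] d6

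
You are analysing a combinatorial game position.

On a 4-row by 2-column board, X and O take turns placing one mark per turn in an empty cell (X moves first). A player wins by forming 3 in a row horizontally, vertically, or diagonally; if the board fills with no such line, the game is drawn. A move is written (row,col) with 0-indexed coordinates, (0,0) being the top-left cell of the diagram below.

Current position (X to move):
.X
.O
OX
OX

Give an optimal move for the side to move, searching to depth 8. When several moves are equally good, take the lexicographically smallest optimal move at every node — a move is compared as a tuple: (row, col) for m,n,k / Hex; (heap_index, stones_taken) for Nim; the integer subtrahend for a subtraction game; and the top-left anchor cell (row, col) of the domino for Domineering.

X's best at [.X/.O/OX/OX]: (1,0)

[.X/.O/OX/OX] X move#1: (0,0):-1/XX/.O/OX/OX, (1,0):+0/.X/XO/OX/OX*
[.X/XO/OX/OX] O move#2: (0,0):+0/OX/XO/OX/OX*
[OX/XO/OX/OX] end (terminal +0, X#3); searched .X/.O/OX/OX to 8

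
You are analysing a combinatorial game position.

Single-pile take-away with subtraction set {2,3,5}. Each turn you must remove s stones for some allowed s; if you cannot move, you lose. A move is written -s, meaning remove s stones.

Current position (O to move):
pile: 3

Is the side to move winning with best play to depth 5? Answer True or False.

O winning at [3]: True

[3] O move#1: -2:+1/1*, -3:+1/0
[1] end (terminal -1, X#2); searched 3 to 5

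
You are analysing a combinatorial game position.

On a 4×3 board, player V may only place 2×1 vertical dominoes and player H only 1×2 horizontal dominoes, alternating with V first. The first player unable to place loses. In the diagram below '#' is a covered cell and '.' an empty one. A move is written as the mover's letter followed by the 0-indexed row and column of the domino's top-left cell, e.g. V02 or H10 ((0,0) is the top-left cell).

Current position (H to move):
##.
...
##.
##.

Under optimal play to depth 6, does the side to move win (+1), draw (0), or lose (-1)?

[##./.../##./##.] H move#1: H10:-1/##./##./##./##.*, H11:-1/##./.##/##./##.
[##./##./##./##.] V move#2: V02:+1/###/###/##./##.*, V12:+1/##./###/###/##., V22:+1/##./##./###/###
[###/###/##./##.] end (terminal -1, H#3); searched ##./.../##./##. to 6

value(##./.../##./##., H) = -1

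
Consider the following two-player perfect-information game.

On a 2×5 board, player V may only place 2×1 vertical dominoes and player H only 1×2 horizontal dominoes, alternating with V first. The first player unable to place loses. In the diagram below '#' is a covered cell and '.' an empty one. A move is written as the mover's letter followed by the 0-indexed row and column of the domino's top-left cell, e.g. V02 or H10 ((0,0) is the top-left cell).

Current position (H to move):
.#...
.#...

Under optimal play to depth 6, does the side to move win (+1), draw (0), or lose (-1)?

value(.#.../.#..., H) = -1

[.#.../.#...] H move#1: H02:-1/.###./.#...*, H03:-1/.#.##/.#..., H12:-1/.#.../.###., H13:-1/.#.../.#.##
[.###./.#...] V move#2: V00:-1/####./##..., V04:+1/.####/.#..#*
[.####/.#..#] H move#3: H12:-1/.####/.####*
[.####/.####] V move#4: V00:+1/#####/#####*
[#####/#####] end (terminal -1, H#5); searched .#.../.#... to 6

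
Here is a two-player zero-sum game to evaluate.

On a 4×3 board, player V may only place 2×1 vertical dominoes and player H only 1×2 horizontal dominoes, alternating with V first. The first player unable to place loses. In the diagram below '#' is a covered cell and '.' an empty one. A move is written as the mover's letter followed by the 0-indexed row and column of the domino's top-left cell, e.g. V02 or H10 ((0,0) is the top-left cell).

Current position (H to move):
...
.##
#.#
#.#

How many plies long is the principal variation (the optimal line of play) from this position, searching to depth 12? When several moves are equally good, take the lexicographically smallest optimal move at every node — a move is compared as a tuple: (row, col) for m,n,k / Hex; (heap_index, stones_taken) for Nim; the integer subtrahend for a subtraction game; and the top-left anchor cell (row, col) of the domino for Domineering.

p1 H@[.../.##/#.#/#.#]: H00[##./.##/#.#/#.#]-1* H01[.##/.##/#.#/#.#]-1
p2 V@[##./.##/#.#/#.#]: V21[##./.##/###/###]+1*
p3 H@[##./.##/###/###] terminal -1; root [.../.##/#.#/#.#] d12

PV length from [.../.##/#.#/#.#]: 2 plies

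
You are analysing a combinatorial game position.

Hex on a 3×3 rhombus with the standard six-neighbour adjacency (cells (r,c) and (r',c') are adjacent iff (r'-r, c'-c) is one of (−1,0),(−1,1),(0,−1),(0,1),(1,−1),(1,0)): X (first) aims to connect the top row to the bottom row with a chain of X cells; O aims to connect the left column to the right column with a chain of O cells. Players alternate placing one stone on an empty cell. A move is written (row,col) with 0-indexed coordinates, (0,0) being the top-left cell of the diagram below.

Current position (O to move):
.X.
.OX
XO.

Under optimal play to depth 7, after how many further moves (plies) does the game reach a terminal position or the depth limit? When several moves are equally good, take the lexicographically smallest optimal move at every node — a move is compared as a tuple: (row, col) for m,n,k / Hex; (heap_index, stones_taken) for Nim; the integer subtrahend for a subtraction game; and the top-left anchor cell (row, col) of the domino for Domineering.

p1 O@[.X./.OX/XO.]: (0,0)[OX./.OX/XO.]-1 (0,2)[.XO/.OX/XO.]-1 (1,0)[.X./OOX/XO.]+1* (2,2)[.X./.OX/XOO]-1
p2 X@[.X./OOX/XO.]: (0,0)[XX./OOX/XO.]-1* (0,2)[.XX/OOX/XO.]-1 (2,2)[.X./OOX/XOX]-1
p3 O@[XX./OOX/XO.]: (0,2)[XXO/OOX/XO.]+1* (2,2)[XX./OOX/XOO]+1
p4 X@[XXO/OOX/XO.] terminal -1; root [.X./.OX/XO.] d7

PV length from [.X./.OX/XO.]: 3 plies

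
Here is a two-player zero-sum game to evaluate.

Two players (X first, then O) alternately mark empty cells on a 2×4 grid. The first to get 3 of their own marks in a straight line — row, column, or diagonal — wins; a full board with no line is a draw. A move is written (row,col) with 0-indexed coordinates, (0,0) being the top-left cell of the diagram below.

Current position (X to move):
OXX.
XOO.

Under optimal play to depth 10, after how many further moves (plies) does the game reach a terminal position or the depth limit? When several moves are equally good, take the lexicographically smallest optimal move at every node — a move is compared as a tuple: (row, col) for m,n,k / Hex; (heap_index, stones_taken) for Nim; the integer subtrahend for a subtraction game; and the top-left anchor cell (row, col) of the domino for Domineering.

PV length from [OXX./XOO.]: 1 ply

p1 X@[OXX./XOO.]: (0,3)[OXXX/XOO.]+1* (1,3)[OXX./XOOX]+0
p2 O@[OXXX/XOO.] terminal -1; root [OXX./XOO.] d10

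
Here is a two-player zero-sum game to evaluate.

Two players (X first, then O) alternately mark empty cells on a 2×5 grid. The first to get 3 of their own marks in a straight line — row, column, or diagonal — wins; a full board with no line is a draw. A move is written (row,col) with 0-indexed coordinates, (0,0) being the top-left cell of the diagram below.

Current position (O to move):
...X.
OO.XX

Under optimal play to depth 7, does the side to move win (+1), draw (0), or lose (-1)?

value(...X./OO.XX, O) = +1

[...X./OO.XX] O move#1: (0,0):-1/O..X./OO.XX, (0,1):-1/.O.X./OO.XX, (0,2):-1/..OX./OO.XX, (0,4):-1/...XO/OO.XX, (1,2):+1/...X./OOOXX*
[...X./OOOXX] end (terminal -1, X#2); searched ...X./OO.XX to 7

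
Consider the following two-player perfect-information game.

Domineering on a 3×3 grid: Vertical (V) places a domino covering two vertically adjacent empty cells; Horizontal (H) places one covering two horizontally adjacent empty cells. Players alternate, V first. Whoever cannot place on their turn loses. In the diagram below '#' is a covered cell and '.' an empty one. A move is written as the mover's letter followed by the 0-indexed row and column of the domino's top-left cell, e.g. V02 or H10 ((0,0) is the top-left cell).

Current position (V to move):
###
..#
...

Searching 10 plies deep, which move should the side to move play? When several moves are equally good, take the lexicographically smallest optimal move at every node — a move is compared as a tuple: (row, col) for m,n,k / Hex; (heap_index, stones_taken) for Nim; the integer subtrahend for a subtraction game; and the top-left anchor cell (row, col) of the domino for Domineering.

V's best at [###/..#/...]: V11

p1 V@[###/..#/...]: V10[###/#.#/#..]-1 V11[###/.##/.#.]+1*
p2 H@[###/.##/.#.] terminal -1; root [###/..#/...] d10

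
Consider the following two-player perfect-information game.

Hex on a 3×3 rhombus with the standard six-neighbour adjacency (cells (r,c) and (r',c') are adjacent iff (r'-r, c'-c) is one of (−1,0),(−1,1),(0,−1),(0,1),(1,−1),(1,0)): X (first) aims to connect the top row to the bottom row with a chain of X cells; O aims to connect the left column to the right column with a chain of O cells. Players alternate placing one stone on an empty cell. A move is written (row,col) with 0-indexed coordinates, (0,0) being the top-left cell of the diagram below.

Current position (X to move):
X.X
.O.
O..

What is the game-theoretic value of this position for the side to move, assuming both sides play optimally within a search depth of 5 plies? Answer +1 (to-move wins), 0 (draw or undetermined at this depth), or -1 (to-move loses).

value(X.X/.O./O.., X) = +1

[X.X/.O./O..] X move#1: (0,1):-1/XXX/.O./O.., (1,0):-1/X.X/XO./O.., (1,2):+1/X.X/.OX/O..*, (2,1):-1/X.X/.O./OX., (2,2):-1/X.X/.O./O.X
[X.X/.OX/O..] O move#2: (0,1):-1/XOX/.OX/O..*, (1,0):-1/X.X/OOX/O.., (2,1):-1/X.X/.OX/OO., (2,2):-1/X.X/.OX/O.O
[XOX/.OX/O..] X move#3: (1,0):+1/XOX/XOX/O..*, (2,1):+1/XOX/.OX/OX., (2,2):+1/XOX/.OX/O.X
[XOX/XOX/O..] O move#4: (2,1):-1/XOX/XOX/OO.*, (2,2):-1/XOX/XOX/O.O
[XOX/XOX/OO.] X move#5: (2,2):+1/XOX/XOX/OOX*
[XOX/XOX/OOX] end (terminal -1, O#6); searched X.X/.O./O.. to 5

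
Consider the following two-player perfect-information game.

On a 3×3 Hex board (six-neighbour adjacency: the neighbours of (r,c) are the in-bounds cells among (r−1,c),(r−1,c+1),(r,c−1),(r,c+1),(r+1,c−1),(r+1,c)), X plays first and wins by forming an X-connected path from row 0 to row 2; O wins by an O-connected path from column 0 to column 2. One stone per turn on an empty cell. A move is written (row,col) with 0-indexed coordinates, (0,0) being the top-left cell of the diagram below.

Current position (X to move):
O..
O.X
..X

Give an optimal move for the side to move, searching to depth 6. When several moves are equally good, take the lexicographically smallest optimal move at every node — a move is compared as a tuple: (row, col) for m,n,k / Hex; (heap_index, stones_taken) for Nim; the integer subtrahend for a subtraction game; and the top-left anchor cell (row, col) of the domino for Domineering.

X's best at [O../O.X/..X]: (0,1)

[O../O.X/..X] X move#1: (0,1):+1/OX./O.X/..X*, (0,2):+1/O.X/O.X/..X, (1,1):+1/O../OXX/..X, (2,0):-1/O../O.X/X.X, (2,1):-1/O../O.X/.XX
[OX./O.X/..X] O move#2: (0,2):-1/OXO/O.X/..X*, (1,1):-1/OX./OOX/..X, (2,0):-1/OX./O.X/O.X, (2,1):-1/OX./O.X/.OX
[OXO/O.X/..X] X move#3: (1,1):+1/OXO/OXX/..X*, (2,0):-1/OXO/O.X/X.X, (2,1):-1/OXO/O.X/.XX
[OXO/OXX/..X] end (terminal -1, O#4); searched O../O.X/..X to 6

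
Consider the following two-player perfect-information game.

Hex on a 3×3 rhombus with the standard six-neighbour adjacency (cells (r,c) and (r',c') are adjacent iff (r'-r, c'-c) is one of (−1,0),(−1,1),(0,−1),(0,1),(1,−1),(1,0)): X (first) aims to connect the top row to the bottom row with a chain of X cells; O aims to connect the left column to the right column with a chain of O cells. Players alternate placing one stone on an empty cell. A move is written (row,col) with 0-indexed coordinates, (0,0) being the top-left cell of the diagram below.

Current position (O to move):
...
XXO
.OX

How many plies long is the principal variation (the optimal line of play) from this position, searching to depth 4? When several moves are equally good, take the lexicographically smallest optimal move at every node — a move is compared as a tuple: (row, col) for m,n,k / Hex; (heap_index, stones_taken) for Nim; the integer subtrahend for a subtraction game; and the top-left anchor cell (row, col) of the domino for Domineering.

ply 1, O at .../XXO/.OX | (0,0)=-1→O../XXO/.OX; (0,1)=-1→.O./XXO/.OX; (0,2)=-1→..O/XXO/.OX; (2,0)=+1→.../XXO/OOX*
ply 2: .../XXO/OOX is terminal -1 (X); from .../XXO/.OX depth 4

PV length from [.../XXO/.OX]: 1 ply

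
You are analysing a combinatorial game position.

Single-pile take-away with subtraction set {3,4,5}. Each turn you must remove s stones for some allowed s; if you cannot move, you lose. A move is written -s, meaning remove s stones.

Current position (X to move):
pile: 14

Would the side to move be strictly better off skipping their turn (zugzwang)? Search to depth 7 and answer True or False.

zugzwang(14, X) = False

[14] X move#1: -3:-1/11, -4:+1/10*, -5:+1/9
[10] O move#2: -3:-1/7*, -4:-1/6, -5:-1/5
[7] X move#3: -3:-1/4, -4:-1/3, -5:+1/2*
[2] end (terminal -1, O#4); searched 14 to 7
pass branch (O moves first from the same position):
  | [14] O move#1: -3:-1/11, -4:+1/10*, -5:+1/9
  | [10] X move#2: -3:-1/7*, -4:-1/6, -5:-1/5
  | [7] O move#3: -3:-1/4, -4:-1/3, -5:+1/2*
  | [2] end (terminal -1, X#4); searched 14 to 7
X moving scores +1; X passing scores -1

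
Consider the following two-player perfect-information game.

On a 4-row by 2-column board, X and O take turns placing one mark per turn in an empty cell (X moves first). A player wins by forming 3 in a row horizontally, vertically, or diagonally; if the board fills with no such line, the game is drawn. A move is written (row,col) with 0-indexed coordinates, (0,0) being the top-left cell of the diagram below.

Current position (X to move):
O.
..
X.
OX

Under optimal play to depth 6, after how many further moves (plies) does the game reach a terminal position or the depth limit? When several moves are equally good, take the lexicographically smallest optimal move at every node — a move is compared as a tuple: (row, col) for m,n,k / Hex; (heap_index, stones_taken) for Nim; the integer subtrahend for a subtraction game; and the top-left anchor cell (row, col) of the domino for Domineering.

ply 1, X at O./../X./OX | (0,1)=+0→OX/../X./OX*; (1,0)=+0→O./X./X./OX; (1,1)=+0→O./.X/X./OX; (2,1)=+0→O./../XX/OX
ply 2, O at OX/../X./OX | (1,0)=+0→OX/O./X./OX*; (1,1)=+0→OX/.O/X./OX; (2,1)=+0→OX/../XO/OX
ply 3, X at OX/O./X./OX | (1,1)=+0→OX/OX/X./OX*; (2,1)=+0→OX/O./XX/OX
ply 4, O at OX/OX/X./OX | (2,1)=+0→OX/OX/XO/OX*
ply 5: OX/OX/XO/OX is terminal +0 (X); from O./../X./OX depth 6

PV length from [O./../X./OX]: 4 plies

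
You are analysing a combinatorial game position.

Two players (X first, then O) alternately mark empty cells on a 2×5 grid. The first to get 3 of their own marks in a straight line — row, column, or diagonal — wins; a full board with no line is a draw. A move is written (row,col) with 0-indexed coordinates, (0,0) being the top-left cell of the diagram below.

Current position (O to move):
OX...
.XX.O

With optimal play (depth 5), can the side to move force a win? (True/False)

O winning at [OX.../.XX.O]: False

ply 1, O at OX.../.XX.O | (0,2)=-1→OXO../.XX.O*; (0,3)=-1→OX.O./.XX.O; (0,4)=-1→OX..O/.XX.O; (1,0)=-1→OX.../OXX.O; (1,3)=-1→OX.../.XXOO
ply 2, X at OXO../.XX.O | (0,3)=+1→OXOX./.XX.O*; (0,4)=+1→OXO.X/.XX.O; (1,0)=+1→OXO../XXX.O; (1,3)=+1→OXO../.XXXO
ply 3, O at OXOX./.XX.O | (0,4)=-1→OXOXO/.XX.O*; (1,0)=-1→OXOX./OXX.O; (1,3)=-1→OXOX./.XXOO
ply 4, X at OXOXO/.XX.O | (1,0)=+1→OXOXO/XXX.O*; (1,3)=+1→OXOXO/.XXXO
ply 5: OXOXO/XXX.O is terminal -1 (O); from OX.../.XX.O depth 5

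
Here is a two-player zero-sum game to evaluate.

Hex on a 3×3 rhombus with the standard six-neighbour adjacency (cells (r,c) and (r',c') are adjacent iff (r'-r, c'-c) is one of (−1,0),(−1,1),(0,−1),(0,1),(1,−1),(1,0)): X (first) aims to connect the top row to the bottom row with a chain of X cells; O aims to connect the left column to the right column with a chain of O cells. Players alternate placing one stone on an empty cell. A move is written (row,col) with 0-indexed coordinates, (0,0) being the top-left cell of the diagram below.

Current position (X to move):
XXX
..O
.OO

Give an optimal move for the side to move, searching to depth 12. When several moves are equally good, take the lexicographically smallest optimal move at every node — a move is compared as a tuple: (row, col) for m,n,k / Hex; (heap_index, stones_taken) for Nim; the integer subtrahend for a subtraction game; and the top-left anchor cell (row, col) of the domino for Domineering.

[XXX/..O/.OO] X move#1: (1,0):-1/XXX/X.O/.OO, (1,1):-1/XXX/.XO/.OO, (2,0):+1/XXX/..O/XOO*
[XXX/..O/XOO] O move#2: (1,0):-1/XXX/O.O/XOO*, (1,1):-1/XXX/.OO/XOO
[XXX/O.O/XOO] X move#3: (1,1):+1/XXX/OXO/XOO*
[XXX/OXO/XOO] end (terminal -1, O#4); searched XXX/..O/.OO to 12

X's best at [XXX/..O/.OO]: (2,0)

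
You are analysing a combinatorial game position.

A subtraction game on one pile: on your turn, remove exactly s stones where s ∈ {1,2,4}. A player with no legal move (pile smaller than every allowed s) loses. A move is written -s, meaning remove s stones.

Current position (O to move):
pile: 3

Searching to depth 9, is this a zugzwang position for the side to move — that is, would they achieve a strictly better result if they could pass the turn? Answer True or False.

zugzwang(3, O) = True

[3] O move#1: -1:-1/2*, -2:-1/1
[2] X move#2: -1:-1/1, -2:+1/0*
[0] end (terminal -1, O#3); searched 3 to 9
if O skipped the turn, X would face:
~ [3] X move#1: -1:-1/2*, -2:-1/1
~ [2] O move#2: -1:-1/1, -2:+1/0*
~ [0] end (terminal -1, X#3); searched 3 to 9
compare (O): move=-1 vs pass=+1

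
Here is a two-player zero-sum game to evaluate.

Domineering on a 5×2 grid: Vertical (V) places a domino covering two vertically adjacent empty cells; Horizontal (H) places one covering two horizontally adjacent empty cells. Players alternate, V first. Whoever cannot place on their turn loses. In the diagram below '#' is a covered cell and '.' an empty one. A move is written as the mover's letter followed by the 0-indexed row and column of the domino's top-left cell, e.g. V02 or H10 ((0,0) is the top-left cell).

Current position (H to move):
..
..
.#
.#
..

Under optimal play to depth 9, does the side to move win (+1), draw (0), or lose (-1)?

value(../../.#/.#/.., H) = +1

[../../.#/.#/..] H move#1: H00:+1/##/../.#/.#/..*, H10:+1/../##/.#/.#/.., H40:-1/../../.#/.#/##
[##/../.#/.#/..] V move#2: V10:-1/##/#./##/.#/..*, V20:-1/##/../##/##/.., V30:-1/##/../.#/##/#.
[##/#./##/.#/..] H move#3: H40:+1/##/#./##/.#/##*
[##/#./##/.#/##] end (terminal -1, V#4); searched ../../.#/.#/.. to 9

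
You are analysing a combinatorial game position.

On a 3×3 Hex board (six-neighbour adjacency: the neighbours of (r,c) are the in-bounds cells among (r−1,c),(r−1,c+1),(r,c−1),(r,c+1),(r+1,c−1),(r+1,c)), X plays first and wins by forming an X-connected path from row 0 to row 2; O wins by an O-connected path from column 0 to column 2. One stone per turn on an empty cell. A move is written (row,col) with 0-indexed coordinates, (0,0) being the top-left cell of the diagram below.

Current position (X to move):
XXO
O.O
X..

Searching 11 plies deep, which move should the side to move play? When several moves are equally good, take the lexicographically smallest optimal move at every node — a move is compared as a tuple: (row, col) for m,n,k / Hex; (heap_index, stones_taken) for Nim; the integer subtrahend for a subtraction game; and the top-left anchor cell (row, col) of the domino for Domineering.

X's best at [XXO/O.O/X..]: (1,1)

[XXO/O.O/X..] X move#1: (1,1):+1/XXO/OXO/X..*, (2,1):-1/XXO/O.O/XX., (2,2):-1/XXO/O.O/X.X
[XXO/OXO/X..] end (terminal -1, O#2); searched XXO/O.O/X.. to 11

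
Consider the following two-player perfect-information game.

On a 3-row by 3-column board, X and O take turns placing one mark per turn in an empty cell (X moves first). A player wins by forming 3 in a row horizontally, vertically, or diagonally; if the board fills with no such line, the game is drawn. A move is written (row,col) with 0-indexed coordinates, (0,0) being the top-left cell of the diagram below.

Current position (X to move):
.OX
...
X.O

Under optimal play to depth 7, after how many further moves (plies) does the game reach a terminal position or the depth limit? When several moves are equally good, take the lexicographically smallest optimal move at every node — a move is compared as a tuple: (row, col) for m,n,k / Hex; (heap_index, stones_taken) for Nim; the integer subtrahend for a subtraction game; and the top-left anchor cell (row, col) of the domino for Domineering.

ply 1, X at .OX/.../X.O | (0,0)=+1→XOX/.../X.O*; (1,0)=+1→.OX/X../X.O; (1,1)=+1→.OX/.X./X.O; (1,2)=-1→.OX/..X/X.O; (2,1)=+0→.OX/.../XXO
ply 2, O at XOX/.../X.O | (1,0)=-1→XOX/O../X.O*; (1,1)=-1→XOX/.O./X.O; (1,2)=-1→XOX/..O/X.O; (2,1)=-1→XOX/.../XOO
ply 3, X at XOX/O../X.O | (1,1)=+1→XOX/OX./X.O*; (1,2)=+0→XOX/O.X/X.O; (2,1)=+0→XOX/O../XXO
ply 4: XOX/OX./X.O is terminal -1 (O); from .OX/.../X.O depth 7

PV length from [.OX/.../X.O]: 3 plies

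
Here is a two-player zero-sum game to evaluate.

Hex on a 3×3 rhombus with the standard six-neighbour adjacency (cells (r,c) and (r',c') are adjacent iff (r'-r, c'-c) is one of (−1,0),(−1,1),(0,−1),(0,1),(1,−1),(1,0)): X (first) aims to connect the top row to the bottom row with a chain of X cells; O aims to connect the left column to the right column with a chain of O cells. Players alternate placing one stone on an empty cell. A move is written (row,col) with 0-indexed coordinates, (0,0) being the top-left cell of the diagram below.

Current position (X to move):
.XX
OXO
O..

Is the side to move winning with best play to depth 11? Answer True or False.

p1 X@[.XX/OXO/O..]: (0,0)[XXX/OXO/O..]-1 (2,1)[.XX/OXO/OX.]+1* (2,2)[.XX/OXO/O.X]-1
p2 O@[.XX/OXO/OX.] terminal -1; root [.XX/OXO/O..] d11

X winning at [.XX/OXO/O..]: True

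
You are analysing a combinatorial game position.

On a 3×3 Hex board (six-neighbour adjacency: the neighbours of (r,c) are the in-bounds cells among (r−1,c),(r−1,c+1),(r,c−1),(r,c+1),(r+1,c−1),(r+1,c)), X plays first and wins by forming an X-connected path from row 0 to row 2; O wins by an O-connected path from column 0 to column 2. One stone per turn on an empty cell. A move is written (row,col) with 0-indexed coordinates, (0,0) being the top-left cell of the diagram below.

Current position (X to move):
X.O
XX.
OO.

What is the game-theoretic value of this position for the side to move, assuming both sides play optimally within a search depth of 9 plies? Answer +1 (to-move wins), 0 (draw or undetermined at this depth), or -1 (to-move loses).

ply 1, X at X.O/XX./OO. | (0,1)=-1→XXO/XX./OO.*; (1,2)=-1→X.O/XXX/OO.; (2,2)=-1→X.O/XX./OOX
ply 2, O at XXO/XX./OO. | (1,2)=+1→XXO/XXO/OO.*; (2,2)=+1→XXO/XX./OOO
ply 3: XXO/XXO/OO. is terminal -1 (X); from X.O/XX./OO. depth 9

value(X.O/XX./OO., X) = -1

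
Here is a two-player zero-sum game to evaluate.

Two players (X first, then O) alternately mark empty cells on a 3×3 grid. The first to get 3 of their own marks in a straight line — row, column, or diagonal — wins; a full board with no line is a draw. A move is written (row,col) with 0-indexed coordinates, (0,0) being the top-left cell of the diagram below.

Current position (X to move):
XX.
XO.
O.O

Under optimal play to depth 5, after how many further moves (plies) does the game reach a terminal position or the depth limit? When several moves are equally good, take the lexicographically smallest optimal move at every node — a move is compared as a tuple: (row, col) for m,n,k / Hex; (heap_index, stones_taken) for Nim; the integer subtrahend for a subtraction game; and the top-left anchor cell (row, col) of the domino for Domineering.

ply 1, X at XX./XO./O.O | (0,2)=+1→XXX/XO./O.O*; (1,2)=-1→XX./XOX/O.O; (2,1)=-1→XX./XO./OXO
ply 2: XXX/XO./O.O is terminal -1 (O); from XX./XO./O.O depth 5

PV length from [XX./XO./O.O]: 1 ply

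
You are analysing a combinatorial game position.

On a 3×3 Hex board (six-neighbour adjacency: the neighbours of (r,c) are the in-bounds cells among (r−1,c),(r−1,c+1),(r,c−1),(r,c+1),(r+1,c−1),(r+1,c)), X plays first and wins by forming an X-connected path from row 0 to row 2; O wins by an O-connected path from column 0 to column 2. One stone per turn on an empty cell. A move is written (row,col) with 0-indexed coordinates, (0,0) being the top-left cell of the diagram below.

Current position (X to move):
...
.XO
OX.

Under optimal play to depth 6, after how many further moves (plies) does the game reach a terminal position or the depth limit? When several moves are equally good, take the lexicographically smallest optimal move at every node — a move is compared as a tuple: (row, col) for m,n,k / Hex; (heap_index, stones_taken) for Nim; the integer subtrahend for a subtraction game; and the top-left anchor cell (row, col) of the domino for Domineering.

PV length from [.../.XO/OX.]: 3 plies

[.../.XO/OX.] X move#1: (0,0):+1/X../.XO/OX.*, (0,1):+1/.X./.XO/OX., (0,2):+1/..X/.XO/OX., (1,0):+1/.../XXO/OX., (2,2):+1/.../.XO/OXX
[X../.XO/OX.] O move#2: (0,1):-1/XO./.XO/OX.*, (0,2):-1/X.O/.XO/OX., (1,0):-1/X../OXO/OX., (2,2):-1/X../.XO/OXO
[XO./.XO/OX.] X move#3: (0,2):+1/XOX/.XO/OX.*, (1,0):+1/XO./XXO/OX., (2,2):+1/XO./.XO/OXX
[XOX/.XO/OX.] end (terminal -1, O#4); searched .../.XO/OX. to 6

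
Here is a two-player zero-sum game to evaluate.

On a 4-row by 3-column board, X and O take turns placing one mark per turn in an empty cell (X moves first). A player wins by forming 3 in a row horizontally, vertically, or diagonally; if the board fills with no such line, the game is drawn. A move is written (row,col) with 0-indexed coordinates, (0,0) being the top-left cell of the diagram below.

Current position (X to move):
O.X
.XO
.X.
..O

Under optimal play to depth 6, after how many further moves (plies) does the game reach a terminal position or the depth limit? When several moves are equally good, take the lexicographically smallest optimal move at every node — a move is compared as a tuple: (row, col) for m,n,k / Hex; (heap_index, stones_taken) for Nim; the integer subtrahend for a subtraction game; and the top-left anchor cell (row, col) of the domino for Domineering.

PV length from [O.X/.XO/.X./..O]: 1 ply

p1 X@[O.X/.XO/.X./..O]: (0,1)[OXX/.XO/.X./..O]+1* (1,0)[O.X/XXO/.X./..O]-1 (2,0)[O.X/.XO/XX./..O]+1 (2,2)[O.X/.XO/.XX/..O]+1 (3,0)[O.X/.XO/.X./X.O]-1 (3,1)[O.X/.XO/.X./.XO]+1
p2 O@[OXX/.XO/.X./..O] terminal -1; root [O.X/.XO/.X./..O] d6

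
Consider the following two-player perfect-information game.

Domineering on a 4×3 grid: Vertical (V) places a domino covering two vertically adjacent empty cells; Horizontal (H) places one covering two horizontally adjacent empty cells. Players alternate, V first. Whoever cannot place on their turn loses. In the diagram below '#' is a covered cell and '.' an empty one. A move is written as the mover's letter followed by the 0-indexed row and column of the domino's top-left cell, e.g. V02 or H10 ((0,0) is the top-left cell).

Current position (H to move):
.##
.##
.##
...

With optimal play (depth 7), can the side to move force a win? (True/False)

H winning at [.##/.##/.##/...]: False

[.##/.##/.##/...] H move#1: H30:-1/.##/.##/.##/##.*, H31:-1/.##/.##/.##/.##
[.##/.##/.##/##.] V move#2: V00:+1/###/###/.##/##.*, V10:+1/.##/###/###/##.
[###/###/.##/##.] end (terminal -1, H#3); searched .##/.##/.##/... to 7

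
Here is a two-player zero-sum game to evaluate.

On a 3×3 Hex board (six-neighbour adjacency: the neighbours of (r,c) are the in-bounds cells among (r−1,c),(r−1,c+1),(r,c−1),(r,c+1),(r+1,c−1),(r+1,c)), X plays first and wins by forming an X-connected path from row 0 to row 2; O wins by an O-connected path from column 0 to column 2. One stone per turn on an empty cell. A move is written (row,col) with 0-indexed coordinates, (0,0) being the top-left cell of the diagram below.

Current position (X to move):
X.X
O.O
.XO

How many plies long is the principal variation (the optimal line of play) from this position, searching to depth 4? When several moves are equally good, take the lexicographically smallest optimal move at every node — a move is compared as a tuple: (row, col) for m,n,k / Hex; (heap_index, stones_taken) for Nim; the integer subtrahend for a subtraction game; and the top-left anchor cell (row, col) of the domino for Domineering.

PV length from [X.X/O.O/.XO]: 1 ply

ply 1, X at X.X/O.O/.XO | (0,1)=-1→XXX/O.O/.XO; (1,1)=+1→X.X/OXO/.XO*; (2,0)=-1→X.X/O.O/XXO
ply 2: X.X/OXO/.XO is terminal -1 (O); from X.X/O.O/.XO depth 4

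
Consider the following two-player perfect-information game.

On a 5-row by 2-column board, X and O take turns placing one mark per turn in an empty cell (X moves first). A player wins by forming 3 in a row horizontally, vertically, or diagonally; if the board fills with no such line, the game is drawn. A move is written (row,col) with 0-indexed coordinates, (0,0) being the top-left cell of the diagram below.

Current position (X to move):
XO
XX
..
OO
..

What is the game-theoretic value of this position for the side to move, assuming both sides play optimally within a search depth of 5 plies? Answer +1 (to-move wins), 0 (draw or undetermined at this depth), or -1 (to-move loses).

value(XO/XX/../OO/.., X) = +1

ply 1, X at XO/XX/../OO/.. | (2,0)=+1→XO/XX/X./OO/..*; (2,1)=+0→XO/XX/.X/OO/..; (4,0)=+0→XO/XX/../OO/X.; (4,1)=+0→XO/XX/../OO/.X
ply 2: XO/XX/X./OO/.. is terminal -1 (O); from XO/XX/../OO/.. depth 5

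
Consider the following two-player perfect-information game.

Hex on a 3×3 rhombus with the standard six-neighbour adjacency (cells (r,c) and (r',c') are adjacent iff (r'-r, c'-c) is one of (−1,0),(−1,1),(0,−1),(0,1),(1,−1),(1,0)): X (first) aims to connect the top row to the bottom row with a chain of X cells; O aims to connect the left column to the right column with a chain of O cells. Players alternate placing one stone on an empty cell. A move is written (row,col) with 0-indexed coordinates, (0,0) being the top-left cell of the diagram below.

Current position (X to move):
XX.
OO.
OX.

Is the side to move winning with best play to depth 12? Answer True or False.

X winning at [XX./OO./OX.]: False

ply 1, X at XX./OO./OX. | (0,2)=-1→XXX/OO./OX.*; (1,2)=-1→XX./OOX/OX.; (2,2)=-1→XX./OO./OXX
ply 2, O at XXX/OO./OX. | (1,2)=+1→XXX/OOO/OX.*; (2,2)=-1→XXX/OO./OXO
ply 3: XXX/OOO/OX. is terminal -1 (X); from XX./OO./OX. depth 12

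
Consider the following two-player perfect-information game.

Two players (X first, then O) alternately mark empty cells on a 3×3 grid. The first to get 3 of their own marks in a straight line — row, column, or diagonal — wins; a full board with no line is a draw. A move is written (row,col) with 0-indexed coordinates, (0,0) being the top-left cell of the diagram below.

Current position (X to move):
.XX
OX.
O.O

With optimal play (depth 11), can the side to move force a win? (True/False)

ply 1, X at .XX/OX./O.O | (0,0)=+1→XXX/OX./O.O*; (1,2)=-1→.XX/OXX/O.O; (2,1)=+1→.XX/OX./OXO
ply 2: XXX/OX./O.O is terminal -1 (O); from .XX/OX./O.O depth 11

X winning at [.XX/OX./O.O]: True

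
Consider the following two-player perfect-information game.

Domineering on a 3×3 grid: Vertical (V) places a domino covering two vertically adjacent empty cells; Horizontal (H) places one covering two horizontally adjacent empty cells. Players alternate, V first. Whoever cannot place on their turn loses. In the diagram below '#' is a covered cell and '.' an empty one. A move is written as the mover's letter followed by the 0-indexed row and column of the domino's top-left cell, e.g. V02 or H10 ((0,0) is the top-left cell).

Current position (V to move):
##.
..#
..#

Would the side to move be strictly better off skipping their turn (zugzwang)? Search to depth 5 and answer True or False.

zugzwang(##./..#/..#, V) = False

[##./..#/..#] V move#1: V10:+1/##./#.#/#.#*, V11:+1/##./.##/.##
[##./#.#/#.#] end (terminal -1, H#2); searched ##./..#/..# to 5
if V skipped the turn, H would face:
~ [##./..#/..#] H move#1: H10:+1/##./###/..#*, H20:+1/##./..#/###
~ [##./###/..#] end (terminal -1, V#2); searched ##./..#/..# to 5
compare (V): move=+1 vs pass=-1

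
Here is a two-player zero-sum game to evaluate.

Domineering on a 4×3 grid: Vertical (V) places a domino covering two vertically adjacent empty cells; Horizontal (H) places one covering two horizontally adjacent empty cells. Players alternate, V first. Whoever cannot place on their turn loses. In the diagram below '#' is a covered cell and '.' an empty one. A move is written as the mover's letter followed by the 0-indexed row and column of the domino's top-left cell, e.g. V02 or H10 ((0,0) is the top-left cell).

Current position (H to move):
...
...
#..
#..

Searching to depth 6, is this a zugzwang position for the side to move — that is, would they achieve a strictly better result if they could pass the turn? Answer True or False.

zugzwang(.../.../#../#.., H) = False

ply 1, H at .../.../#../#.. | H00=-1→##./.../#../#..*; H01=-1→.##/.../#../#..; H10=-1→.../##./#../#..; H11=-1→.../.##/#../#..; H21=-1→.../.../###/#..; H31=-1→.../.../#../###
ply 2, V at ##./.../#../#.. | V02=-1→###/..#/#../#..; V11=+1→##./.#./##./#..*; V12=+1→##./..#/#.#/#..; V21=+1→##./.../##./##.; V22=+1→##./.../#.#/#.#
ply 3, H at ##./.#./##./#.. | H31=-1→##./.#./##./###*
ply 4, V at ##./.#./##./### | V02=+1→###/.##/##./###*; V12=+1→##./.##/###/###
ply 5: ###/.##/##./### is terminal -1 (H); from .../.../#../#.. depth 6
suppose H passes — search the same position with V to move:
pass> ply 1, V at .../.../#../#.. | V00=+1→#../#../#../#..*; V01=+1→.#./.#./#../#..; V02=+1→..#/..#/#../#..; V11=+1→.../.#./##./#..; V12=-1→.../..#/#.#/#..; V21=+1→.../.../##./##.; V22=+1→.../.../#.#/#.#
pass> ply 2, H at #../#../#../#.. | H01=-1→###/#../#../#..*; H11=-1→#../###/#../#..; H21=-1→#../#../###/#..; H31=-1→#../#../#../###
pass> ply 3, V at ###/#../#../#.. | V11=+1→###/##./##./#..*; V12=+1→###/#.#/#.#/#..; V21=+1→###/#../##./##.; V22=+1→###/#../#.#/#.#
pass> ply 4, H at ###/##./##./#.. | H31=-1→###/##./##./###*
pass> ply 5, V at ###/##./##./### | V12=+1→###/###/###/###*
pass> ply 6: ###/###/###/### is terminal -1 (H); from .../.../#../#.. depth 6
for H: play -1, pass -1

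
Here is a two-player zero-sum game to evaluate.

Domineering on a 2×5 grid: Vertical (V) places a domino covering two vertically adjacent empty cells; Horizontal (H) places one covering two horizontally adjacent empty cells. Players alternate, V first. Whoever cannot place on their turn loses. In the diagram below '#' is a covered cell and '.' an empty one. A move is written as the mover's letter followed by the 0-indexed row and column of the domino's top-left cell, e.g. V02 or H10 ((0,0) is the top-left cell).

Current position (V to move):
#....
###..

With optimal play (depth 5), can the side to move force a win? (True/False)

V winning at [#..../###..]: True

ply 1, V at #..../###.. | V03=+1→#..#./####.*; V04=-1→#...#/###.#
ply 2, H at #..#./####. | H01=-1→####./####.*
ply 3, V at ####./####. | V04=+1→#####/#####*
ply 4: #####/##### is terminal -1 (H); from #..../###.. depth 5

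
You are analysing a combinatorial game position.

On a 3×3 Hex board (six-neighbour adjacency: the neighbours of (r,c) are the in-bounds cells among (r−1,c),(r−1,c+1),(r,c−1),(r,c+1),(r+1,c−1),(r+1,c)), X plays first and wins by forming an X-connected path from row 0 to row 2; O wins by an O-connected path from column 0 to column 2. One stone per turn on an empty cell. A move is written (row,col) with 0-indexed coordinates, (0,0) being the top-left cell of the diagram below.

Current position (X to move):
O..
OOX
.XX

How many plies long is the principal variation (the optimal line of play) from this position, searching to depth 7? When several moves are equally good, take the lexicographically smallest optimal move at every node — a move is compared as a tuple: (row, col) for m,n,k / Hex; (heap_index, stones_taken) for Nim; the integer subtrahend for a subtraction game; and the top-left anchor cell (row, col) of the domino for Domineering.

[O../OOX/.XX] X move#1: (0,1):-1/OX./OOX/.XX, (0,2):+1/O.X/OOX/.XX*, (2,0):-1/O../OOX/XXX
[O.X/OOX/.XX] end (terminal -1, O#2); searched O../OOX/.XX to 7

PV length from [O../OOX/.XX]: 1 ply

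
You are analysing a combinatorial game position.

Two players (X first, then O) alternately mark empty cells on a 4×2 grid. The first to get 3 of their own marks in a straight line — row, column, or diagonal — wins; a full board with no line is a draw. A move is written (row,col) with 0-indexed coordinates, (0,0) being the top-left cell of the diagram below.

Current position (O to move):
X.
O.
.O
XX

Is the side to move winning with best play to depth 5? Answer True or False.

p1 O@[X./O./.O/XX]: (0,1)[XO/O./.O/XX]+0* (1,1)[X./OO/.O/XX]+0 (2,0)[X./O./OO/XX]+0
p2 X@[XO/O./.O/XX]: (1,1)[XO/OX/.O/XX]+0* (2,0)[XO/O./XO/XX]-1
p3 O@[XO/OX/.O/XX]: (2,0)[XO/OX/OO/XX]+0*
p4 X@[XO/OX/OO/XX] terminal +0; root [X./O./.O/XX] d5

O winning at [X./O./.O/XX]: False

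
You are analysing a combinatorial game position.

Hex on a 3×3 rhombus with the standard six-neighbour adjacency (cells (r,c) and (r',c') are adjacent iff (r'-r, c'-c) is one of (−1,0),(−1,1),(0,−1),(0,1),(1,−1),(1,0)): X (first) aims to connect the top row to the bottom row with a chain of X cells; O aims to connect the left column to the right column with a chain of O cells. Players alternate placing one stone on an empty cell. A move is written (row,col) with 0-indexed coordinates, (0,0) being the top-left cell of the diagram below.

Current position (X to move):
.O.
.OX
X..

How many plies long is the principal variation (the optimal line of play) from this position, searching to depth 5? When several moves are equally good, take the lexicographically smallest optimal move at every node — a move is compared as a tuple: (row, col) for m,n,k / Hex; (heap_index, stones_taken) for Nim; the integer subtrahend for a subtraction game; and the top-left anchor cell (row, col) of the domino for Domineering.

ply 1, X at .O./.OX/X.. | (0,0)=+1→XO./.OX/X..*; (0,2)=+1→.OX/.OX/X..; (1,0)=+1→.O./XOX/X..; (2,1)=-1→.O./.OX/XX.; (2,2)=-1→.O./.OX/X.X
ply 2, O at XO./.OX/X.. | (0,2)=-1→XOO/.OX/X..*; (1,0)=-1→XO./OOX/X..; (2,1)=-1→XO./.OX/XO.; (2,2)=-1→XO./.OX/X.O
ply 3, X at XOO/.OX/X.. | (1,0)=+1→XOO/XOX/X..*; (2,1)=-1→XOO/.OX/XX.; (2,2)=-1→XOO/.OX/X.X
ply 4: XOO/XOX/X.. is terminal -1 (O); from .O./.OX/X.. depth 5

PV length from [.O./.OX/X..]: 3 plies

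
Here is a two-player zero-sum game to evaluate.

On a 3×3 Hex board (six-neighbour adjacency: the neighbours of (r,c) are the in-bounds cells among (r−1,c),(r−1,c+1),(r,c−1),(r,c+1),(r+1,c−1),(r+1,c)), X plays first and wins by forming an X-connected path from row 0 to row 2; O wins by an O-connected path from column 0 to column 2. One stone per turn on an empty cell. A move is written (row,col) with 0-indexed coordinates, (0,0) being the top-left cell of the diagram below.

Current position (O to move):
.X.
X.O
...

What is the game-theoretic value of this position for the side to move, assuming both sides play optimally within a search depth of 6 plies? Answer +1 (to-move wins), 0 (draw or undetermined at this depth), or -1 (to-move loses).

value(.X./X.O/..., O) = +1

[.X./X.O/...] O move#1: (0,0):-1/OX./X.O/..., (0,2):-1/.XO/X.O/..., (1,1):-1/.X./XOO/..., (2,0):+1/.X./X.O/O..*, (2,1):-1/.X./X.O/.O., (2,2):-1/.X./X.O/..O
[.X./X.O/O..] X move#2: (0,0):-1/XX./X.O/O..*, (0,2):-1/.XX/X.O/O.., (1,1):-1/.X./XXO/O.., (2,1):-1/.X./X.O/OX., (2,2):-1/.X./X.O/O.X
[XX./X.O/O..] O move#3: (0,2):+1/XXO/X.O/O..*, (1,1):+1/XX./XOO/O.., (2,1):+1/XX./X.O/OO., (2,2):+1/XX./X.O/O.O
[XXO/X.O/O..] X move#4: (1,1):-1/XXO/XXO/O..*, (2,1):-1/XXO/X.O/OX., (2,2):-1/XXO/X.O/O.X
[XXO/XXO/O..] O move#5: (2,1):+1/XXO/XXO/OO.*, (2,2):-1/XXO/XXO/O.O
[XXO/XXO/OO.] end (terminal -1, X#6); searched .X./X.O/... to 6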